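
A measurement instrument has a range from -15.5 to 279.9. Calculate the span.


Span = upper range - lower range.
Span = 279.9 - (-15.5)
Span = 295.4

295.4


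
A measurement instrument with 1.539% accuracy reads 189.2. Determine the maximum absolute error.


Absolute error = (accuracy% / 100) * reading.
Error = (1.539 / 100) * 189.2
Error = 0.01539 * 189.2
Error = 2.9118

2.9118


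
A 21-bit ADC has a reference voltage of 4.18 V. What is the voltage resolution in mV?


The resolution (LSB) of an ADC is Vref / 2^n.
LSB = 4.18 / 2^21
LSB = 4.18 / 2097152
LSB = 1.99e-06 V = 0.00199318 mV

0.00199318 mV


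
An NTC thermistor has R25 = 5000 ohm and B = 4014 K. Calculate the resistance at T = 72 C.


NTC thermistor equation: Rt = R25 * exp(B * (1/T - 1/T25)).
T in Kelvin: 345.15 K, T25 = 298.15 K
1/T - 1/T25 = 1/345.15 - 1/298.15 = -0.00045673
B * (1/T - 1/T25) = 4014 * -0.00045673 = -1.8333
Rt = 5000 * exp(-1.8333) = 799.4 ohm

799.4 ohm


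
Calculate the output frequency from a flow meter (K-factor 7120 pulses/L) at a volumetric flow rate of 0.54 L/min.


Frequency = K * Q / 60 (converting L/min to L/s).
f = 7120 * 0.54 / 60
f = 3844.8 / 60
f = 64.08 Hz

64.08 Hz


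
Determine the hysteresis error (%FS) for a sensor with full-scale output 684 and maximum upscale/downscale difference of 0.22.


Hysteresis = (max difference / full scale) * 100%.
H = (0.22 / 684) * 100
H = 0.032 %FS

0.032 %FS


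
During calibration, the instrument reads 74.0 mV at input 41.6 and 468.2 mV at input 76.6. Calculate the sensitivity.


Sensitivity = (y2 - y1) / (x2 - x1).
S = (468.2 - 74.0) / (76.6 - 41.6)
S = 394.2 / 35.0
S = 11.2629 mV/unit

11.2629 mV/unit


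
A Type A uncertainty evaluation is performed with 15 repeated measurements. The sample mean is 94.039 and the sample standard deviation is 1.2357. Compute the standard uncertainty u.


The standard uncertainty for Type A evaluation is u = s / sqrt(n).
u = 1.2357 / sqrt(15)
u = 1.2357 / 3.873
u = 0.3191

0.3191


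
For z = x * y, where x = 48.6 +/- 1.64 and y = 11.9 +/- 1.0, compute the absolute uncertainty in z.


For a product z = x*y, the relative uncertainty is:
uz/z = sqrt((ux/x)^2 + (uy/y)^2)
Relative uncertainties: ux/x = 1.64/48.6 = 0.033745
uy/y = 1.0/11.9 = 0.084034
z = 48.6 * 11.9 = 578.3
uz = 578.3 * sqrt(0.033745^2 + 0.084034^2) = 52.372

52.372


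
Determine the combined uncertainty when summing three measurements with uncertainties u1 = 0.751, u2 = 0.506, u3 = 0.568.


For a sum of independent quantities, uc = sqrt(u1^2 + u2^2 + u3^2).
uc = sqrt(0.751^2 + 0.506^2 + 0.568^2)
uc = sqrt(0.564001 + 0.256036 + 0.322624)
uc = 1.069

1.069


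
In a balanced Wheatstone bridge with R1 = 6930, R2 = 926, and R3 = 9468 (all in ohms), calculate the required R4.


At balance: R1*R4 = R2*R3, so R4 = R2*R3/R1.
R4 = 926 * 9468 / 6930
R4 = 8767368 / 6930
R4 = 1265.13 ohm

1265.13 ohm


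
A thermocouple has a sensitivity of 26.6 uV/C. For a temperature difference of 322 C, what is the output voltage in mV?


The thermocouple output V = sensitivity * dT.
V = 26.6 uV/C * 322 C
V = 8565.2 uV
V = 8.565 mV

8.565 mV


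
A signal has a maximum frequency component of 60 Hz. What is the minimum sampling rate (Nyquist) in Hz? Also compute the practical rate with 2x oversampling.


By Nyquist theorem, fs_min = 2 * fmax.
fs_min = 2 * 60 = 120 Hz
Practical rate = 2 * fs_min = 2 * 120 = 240 Hz

fs_min = 120 Hz, fs_practical = 240 Hz


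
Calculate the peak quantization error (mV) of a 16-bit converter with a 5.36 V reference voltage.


The maximum quantization error is +/- LSB/2.
LSB = Vref / 2^n = 5.36 / 65536 = 8.179e-05 V
Max error = LSB / 2 = 8.179e-05 / 2 = 4.089e-05 V
Max error = 0.0409 mV

0.0409 mV


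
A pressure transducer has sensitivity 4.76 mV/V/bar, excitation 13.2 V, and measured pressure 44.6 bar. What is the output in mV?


Output = sensitivity * Vex * P.
Vout = 4.76 * 13.2 * 44.6
Vout = 62.832 * 44.6
Vout = 2802.31 mV

2802.31 mV


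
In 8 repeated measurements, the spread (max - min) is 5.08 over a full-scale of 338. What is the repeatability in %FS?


Repeatability = (spread / full scale) * 100%.
R = (5.08 / 338) * 100
R = 1.503 %FS

1.503 %FS


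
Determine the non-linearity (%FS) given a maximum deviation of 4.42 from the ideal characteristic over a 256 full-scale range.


Linearity error = (max deviation / full scale) * 100%.
Linearity = (4.42 / 256) * 100
Linearity = 1.727 %FS

1.727 %FS


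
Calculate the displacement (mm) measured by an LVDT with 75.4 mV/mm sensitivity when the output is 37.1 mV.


Displacement = Vout / sensitivity.
d = 37.1 / 75.4
d = 0.492 mm

0.492 mm


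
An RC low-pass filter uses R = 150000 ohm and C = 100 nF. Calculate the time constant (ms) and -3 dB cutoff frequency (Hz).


Time constant: tau = R * C.
tau = 150000 * 1.00e-07 = 0.015 s
tau = 15.0 ms
Cutoff frequency: fc = 1 / (2*pi*R*C).
fc = 1 / (2*pi*0.015) = 10.61 Hz

tau = 15.0 ms, fc = 10.61 Hz


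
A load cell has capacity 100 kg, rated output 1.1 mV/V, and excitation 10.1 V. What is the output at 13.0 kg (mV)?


Vout = rated_output * Vex * (load / capacity).
Vout = 1.1 * 10.1 * (13.0 / 100)
Vout = 1.1 * 10.1 * 0.13
Vout = 1.444 mV

1.444 mV


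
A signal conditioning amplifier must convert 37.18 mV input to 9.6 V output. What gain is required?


Gain = Vout / Vin (converting to same units).
G = 9.6 V / 37.18 mV
G = 9600.0 mV / 37.18 mV
G = 258.2

258.2


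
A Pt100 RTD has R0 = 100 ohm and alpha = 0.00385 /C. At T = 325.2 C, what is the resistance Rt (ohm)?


The RTD equation: Rt = R0 * (1 + alpha * T).
Rt = 100 * (1 + 0.00385 * 325.2)
Rt = 100 * (1 + 1.25202)
Rt = 100 * 2.25202
Rt = 225.202 ohm

225.202 ohm


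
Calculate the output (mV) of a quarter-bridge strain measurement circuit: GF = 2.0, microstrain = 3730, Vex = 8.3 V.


Quarter bridge output: Vout = (GF * epsilon * Vex) / 4.
Vout = (2.0 * 3730e-6 * 8.3) / 4
Vout = 0.061918 / 4 V
Vout = 0.0154795 V = 15.4795 mV

15.4795 mV


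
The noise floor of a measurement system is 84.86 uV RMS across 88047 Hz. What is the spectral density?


Noise spectral density = Vrms / sqrt(BW).
NSD = 84.86 / sqrt(88047)
NSD = 84.86 / 296.7271
NSD = 0.286 uV/sqrt(Hz)

0.286 uV/sqrt(Hz)


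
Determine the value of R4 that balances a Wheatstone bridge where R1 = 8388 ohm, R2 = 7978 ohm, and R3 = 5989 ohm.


At balance: R1*R4 = R2*R3, so R4 = R2*R3/R1.
R4 = 7978 * 5989 / 8388
R4 = 47780242 / 8388
R4 = 5696.26 ohm

5696.26 ohm


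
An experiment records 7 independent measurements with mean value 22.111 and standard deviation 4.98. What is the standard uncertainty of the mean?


The standard uncertainty for Type A evaluation is u = s / sqrt(n).
u = 4.98 / sqrt(7)
u = 4.98 / 2.6458
u = 1.8823

1.8823


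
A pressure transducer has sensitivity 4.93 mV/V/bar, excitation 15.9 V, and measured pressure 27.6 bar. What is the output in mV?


Output = sensitivity * Vex * P.
Vout = 4.93 * 15.9 * 27.6
Vout = 78.387 * 27.6
Vout = 2163.48 mV

2163.48 mV


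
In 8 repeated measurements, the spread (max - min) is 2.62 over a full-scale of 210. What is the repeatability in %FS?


Repeatability = (spread / full scale) * 100%.
R = (2.62 / 210) * 100
R = 1.248 %FS

1.248 %FS


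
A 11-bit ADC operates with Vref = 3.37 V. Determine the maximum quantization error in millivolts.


The maximum quantization error is +/- LSB/2.
LSB = Vref / 2^n = 3.37 / 2048 = 0.00164551 V
Max error = LSB / 2 = 0.00164551 / 2 = 0.00082275 V
Max error = 0.8228 mV

0.8228 mV


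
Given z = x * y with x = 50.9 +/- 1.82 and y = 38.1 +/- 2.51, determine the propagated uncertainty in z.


For a product z = x*y, the relative uncertainty is:
uz/z = sqrt((ux/x)^2 + (uy/y)^2)
Relative uncertainties: ux/x = 1.82/50.9 = 0.035756
uy/y = 2.51/38.1 = 0.065879
z = 50.9 * 38.1 = 1939.3
uz = 1939.3 * sqrt(0.035756^2 + 0.065879^2) = 145.364

145.364


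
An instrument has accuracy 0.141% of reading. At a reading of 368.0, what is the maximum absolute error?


Absolute error = (accuracy% / 100) * reading.
Error = (0.141 / 100) * 368.0
Error = 0.00141 * 368.0
Error = 0.5189

0.5189


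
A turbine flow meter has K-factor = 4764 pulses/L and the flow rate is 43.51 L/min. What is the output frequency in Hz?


Frequency = K * Q / 60 (converting L/min to L/s).
f = 4764 * 43.51 / 60
f = 207281.64 / 60
f = 3454.69 Hz

3454.69 Hz


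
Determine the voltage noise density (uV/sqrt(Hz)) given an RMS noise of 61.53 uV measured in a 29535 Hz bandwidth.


Noise spectral density = Vrms / sqrt(BW).
NSD = 61.53 / sqrt(29535)
NSD = 61.53 / 171.8575
NSD = 0.358 uV/sqrt(Hz)

0.358 uV/sqrt(Hz)


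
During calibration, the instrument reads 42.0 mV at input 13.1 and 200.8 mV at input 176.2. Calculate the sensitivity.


Sensitivity = (y2 - y1) / (x2 - x1).
S = (200.8 - 42.0) / (176.2 - 13.1)
S = 158.8 / 163.1
S = 0.9736 mV/unit

0.9736 mV/unit


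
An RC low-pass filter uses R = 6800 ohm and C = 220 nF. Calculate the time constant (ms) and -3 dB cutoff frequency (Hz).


Time constant: tau = R * C.
tau = 6800 * 2.20e-07 = 0.001496 s
tau = 1.496 ms
Cutoff frequency: fc = 1 / (2*pi*R*C).
fc = 1 / (2*pi*0.001496) = 106.39 Hz

tau = 1.496 ms, fc = 106.39 Hz


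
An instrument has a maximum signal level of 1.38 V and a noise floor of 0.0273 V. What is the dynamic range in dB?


Dynamic range = 20 * log10(Vmax / Vnoise).
DR = 20 * log10(1.38 / 0.0273)
DR = 20 * log10(50.55)
DR = 34.07 dB

34.07 dB


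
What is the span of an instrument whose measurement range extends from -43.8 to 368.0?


Span = upper range - lower range.
Span = 368.0 - (-43.8)
Span = 411.8

411.8


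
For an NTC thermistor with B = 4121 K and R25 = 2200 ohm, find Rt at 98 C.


NTC thermistor equation: Rt = R25 * exp(B * (1/T - 1/T25)).
T in Kelvin: 371.15 K, T25 = 298.15 K
1/T - 1/T25 = 1/371.15 - 1/298.15 = -0.00065969
B * (1/T - 1/T25) = 4121 * -0.00065969 = -2.7186
Rt = 2200 * exp(-2.7186) = 145.1 ohm

145.1 ohm


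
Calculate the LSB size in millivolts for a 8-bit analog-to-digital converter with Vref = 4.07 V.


The resolution (LSB) of an ADC is Vref / 2^n.
LSB = 4.07 / 2^8
LSB = 4.07 / 256
LSB = 0.01589844 V = 15.8984375 mV

15.8984375 mV


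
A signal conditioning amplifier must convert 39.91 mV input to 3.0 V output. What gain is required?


Gain = Vout / Vin (converting to same units).
G = 3.0 V / 39.91 mV
G = 3000.0 mV / 39.91 mV
G = 75.17

75.17


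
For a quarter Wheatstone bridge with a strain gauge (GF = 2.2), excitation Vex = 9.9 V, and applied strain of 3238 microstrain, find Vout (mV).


Quarter bridge output: Vout = (GF * epsilon * Vex) / 4.
Vout = (2.2 * 3238e-6 * 9.9) / 4
Vout = 0.07052364 / 4 V
Vout = 0.01763091 V = 17.6309 mV

17.6309 mV


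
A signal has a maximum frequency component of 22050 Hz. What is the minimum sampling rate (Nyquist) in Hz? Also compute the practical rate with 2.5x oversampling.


By Nyquist theorem, fs_min = 2 * fmax.
fs_min = 2 * 22050 = 44100 Hz
Practical rate = 2.5 * fs_min = 2.5 * 44100 = 110250 Hz

fs_min = 44100 Hz, fs_practical = 110250 Hz


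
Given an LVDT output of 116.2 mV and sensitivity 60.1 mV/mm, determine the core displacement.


Displacement = Vout / sensitivity.
d = 116.2 / 60.1
d = 1.933 mm

1.933 mm


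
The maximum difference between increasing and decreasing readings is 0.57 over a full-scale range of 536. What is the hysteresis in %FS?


Hysteresis = (max difference / full scale) * 100%.
H = (0.57 / 536) * 100
H = 0.106 %FS

0.106 %FS


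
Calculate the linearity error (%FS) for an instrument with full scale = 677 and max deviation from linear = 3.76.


Linearity error = (max deviation / full scale) * 100%.
Linearity = (3.76 / 677) * 100
Linearity = 0.555 %FS

0.555 %FS


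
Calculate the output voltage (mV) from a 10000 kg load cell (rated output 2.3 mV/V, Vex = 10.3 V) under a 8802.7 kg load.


Vout = rated_output * Vex * (load / capacity).
Vout = 2.3 * 10.3 * (8802.7 / 10000)
Vout = 2.3 * 10.3 * 0.88027
Vout = 20.854 mV

20.854 mV


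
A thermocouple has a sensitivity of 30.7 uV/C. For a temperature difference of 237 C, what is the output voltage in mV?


The thermocouple output V = sensitivity * dT.
V = 30.7 uV/C * 237 C
V = 7275.9 uV
V = 7.276 mV

7.276 mV


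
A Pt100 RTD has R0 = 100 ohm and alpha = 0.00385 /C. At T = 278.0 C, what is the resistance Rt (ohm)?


The RTD equation: Rt = R0 * (1 + alpha * T).
Rt = 100 * (1 + 0.00385 * 278.0)
Rt = 100 * (1 + 1.0703)
Rt = 100 * 2.0703
Rt = 207.03 ohm

207.03 ohm


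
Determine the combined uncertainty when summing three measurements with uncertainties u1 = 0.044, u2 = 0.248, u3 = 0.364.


For a sum of independent quantities, uc = sqrt(u1^2 + u2^2 + u3^2).
uc = sqrt(0.044^2 + 0.248^2 + 0.364^2)
uc = sqrt(0.001936 + 0.061504 + 0.132496)
uc = 0.4426

0.4426


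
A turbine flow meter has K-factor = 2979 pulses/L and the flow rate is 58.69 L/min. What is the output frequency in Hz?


Frequency = K * Q / 60 (converting L/min to L/s).
f = 2979 * 58.69 / 60
f = 174837.51 / 60
f = 2913.96 Hz

2913.96 Hz


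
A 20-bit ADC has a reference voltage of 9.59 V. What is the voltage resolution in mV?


The resolution (LSB) of an ADC is Vref / 2^n.
LSB = 9.59 / 2^20
LSB = 9.59 / 1048576
LSB = 9.15e-06 V = 0.00914574 mV

0.00914574 mV


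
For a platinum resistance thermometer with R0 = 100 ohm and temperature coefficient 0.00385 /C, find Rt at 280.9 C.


The RTD equation: Rt = R0 * (1 + alpha * T).
Rt = 100 * (1 + 0.00385 * 280.9)
Rt = 100 * (1 + 1.081465)
Rt = 100 * 2.081465
Rt = 208.146 ohm

208.146 ohm


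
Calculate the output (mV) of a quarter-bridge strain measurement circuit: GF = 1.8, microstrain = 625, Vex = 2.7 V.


Quarter bridge output: Vout = (GF * epsilon * Vex) / 4.
Vout = (1.8 * 625e-6 * 2.7) / 4
Vout = 0.0030375 / 4 V
Vout = 0.00075937 V = 0.7594 mV

0.7594 mV


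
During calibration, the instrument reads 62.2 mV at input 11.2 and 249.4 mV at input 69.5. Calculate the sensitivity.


Sensitivity = (y2 - y1) / (x2 - x1).
S = (249.4 - 62.2) / (69.5 - 11.2)
S = 187.2 / 58.3
S = 3.211 mV/unit

3.211 mV/unit


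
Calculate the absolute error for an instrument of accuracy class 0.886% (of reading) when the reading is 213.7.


Absolute error = (accuracy% / 100) * reading.
Error = (0.886 / 100) * 213.7
Error = 0.00886 * 213.7
Error = 1.8934

1.8934


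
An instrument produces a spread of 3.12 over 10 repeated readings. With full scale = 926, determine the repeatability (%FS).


Repeatability = (spread / full scale) * 100%.
R = (3.12 / 926) * 100
R = 0.337 %FS

0.337 %FS


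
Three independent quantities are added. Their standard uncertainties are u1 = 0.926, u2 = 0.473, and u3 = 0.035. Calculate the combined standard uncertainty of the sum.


For a sum of independent quantities, uc = sqrt(u1^2 + u2^2 + u3^2).
uc = sqrt(0.926^2 + 0.473^2 + 0.035^2)
uc = sqrt(0.857476 + 0.223729 + 0.001225)
uc = 1.0404

1.0404


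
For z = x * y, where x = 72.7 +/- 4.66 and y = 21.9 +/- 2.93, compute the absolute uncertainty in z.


For a product z = x*y, the relative uncertainty is:
uz/z = sqrt((ux/x)^2 + (uy/y)^2)
Relative uncertainties: ux/x = 4.66/72.7 = 0.064099
uy/y = 2.93/21.9 = 0.13379
z = 72.7 * 21.9 = 1592.1
uz = 1592.1 * sqrt(0.064099^2 + 0.13379^2) = 236.196

236.196


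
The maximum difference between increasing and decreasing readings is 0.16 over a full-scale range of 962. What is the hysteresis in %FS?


Hysteresis = (max difference / full scale) * 100%.
H = (0.16 / 962) * 100
H = 0.017 %FS

0.017 %FS


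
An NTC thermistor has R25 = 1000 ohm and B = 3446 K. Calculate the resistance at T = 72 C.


NTC thermistor equation: Rt = R25 * exp(B * (1/T - 1/T25)).
T in Kelvin: 345.15 K, T25 = 298.15 K
1/T - 1/T25 = 1/345.15 - 1/298.15 = -0.00045673
B * (1/T - 1/T25) = 3446 * -0.00045673 = -1.5739
Rt = 1000 * exp(-1.5739) = 207.2 ohm

207.2 ohm


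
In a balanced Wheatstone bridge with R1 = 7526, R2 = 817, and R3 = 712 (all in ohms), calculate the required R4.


At balance: R1*R4 = R2*R3, so R4 = R2*R3/R1.
R4 = 817 * 712 / 7526
R4 = 581704 / 7526
R4 = 77.29 ohm

77.29 ohm


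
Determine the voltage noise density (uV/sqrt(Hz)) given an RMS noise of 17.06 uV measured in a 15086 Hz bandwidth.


Noise spectral density = Vrms / sqrt(BW).
NSD = 17.06 / sqrt(15086)
NSD = 17.06 / 122.8251
NSD = 0.1389 uV/sqrt(Hz)

0.1389 uV/sqrt(Hz)


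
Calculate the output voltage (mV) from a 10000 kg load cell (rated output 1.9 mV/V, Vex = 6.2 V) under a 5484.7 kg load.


Vout = rated_output * Vex * (load / capacity).
Vout = 1.9 * 6.2 * (5484.7 / 10000)
Vout = 1.9 * 6.2 * 0.54847
Vout = 6.461 mV

6.461 mV


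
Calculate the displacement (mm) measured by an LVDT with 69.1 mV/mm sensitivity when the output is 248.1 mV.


Displacement = Vout / sensitivity.
d = 248.1 / 69.1
d = 3.59 mm

3.59 mm


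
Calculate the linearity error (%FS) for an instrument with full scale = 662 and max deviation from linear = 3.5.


Linearity error = (max deviation / full scale) * 100%.
Linearity = (3.5 / 662) * 100
Linearity = 0.529 %FS

0.529 %FS


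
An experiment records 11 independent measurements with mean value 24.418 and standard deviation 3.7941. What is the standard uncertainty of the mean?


The standard uncertainty for Type A evaluation is u = s / sqrt(n).
u = 3.7941 / sqrt(11)
u = 3.7941 / 3.3166
u = 1.144

1.144


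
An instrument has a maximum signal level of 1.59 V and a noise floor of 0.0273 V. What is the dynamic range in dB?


Dynamic range = 20 * log10(Vmax / Vnoise).
DR = 20 * log10(1.59 / 0.0273)
DR = 20 * log10(58.24)
DR = 35.3 dB

35.3 dB


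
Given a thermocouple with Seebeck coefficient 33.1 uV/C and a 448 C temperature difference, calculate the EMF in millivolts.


The thermocouple output V = sensitivity * dT.
V = 33.1 uV/C * 448 C
V = 14828.8 uV
V = 14.829 mV

14.829 mV


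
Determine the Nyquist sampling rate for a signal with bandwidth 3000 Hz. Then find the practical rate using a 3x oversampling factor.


By Nyquist theorem, fs_min = 2 * fmax.
fs_min = 2 * 3000 = 6000 Hz
Practical rate = 3 * fs_min = 3 * 6000 = 18000 Hz

fs_min = 6000 Hz, fs_practical = 18000 Hz


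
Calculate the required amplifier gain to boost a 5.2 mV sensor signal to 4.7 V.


Gain = Vout / Vin (converting to same units).
G = 4.7 V / 5.2 mV
G = 4700.0 mV / 5.2 mV
G = 903.85

903.85


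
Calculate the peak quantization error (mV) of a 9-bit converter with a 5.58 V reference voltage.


The maximum quantization error is +/- LSB/2.
LSB = Vref / 2^n = 5.58 / 512 = 0.01089844 V
Max error = LSB / 2 = 0.01089844 / 2 = 0.00544922 V
Max error = 5.4492 mV

5.4492 mV


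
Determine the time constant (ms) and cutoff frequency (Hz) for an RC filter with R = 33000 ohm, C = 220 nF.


Time constant: tau = R * C.
tau = 33000 * 2.20e-07 = 0.00726 s
tau = 7.26 ms
Cutoff frequency: fc = 1 / (2*pi*R*C).
fc = 1 / (2*pi*0.00726) = 21.92 Hz

tau = 7.26 ms, fc = 21.92 Hz


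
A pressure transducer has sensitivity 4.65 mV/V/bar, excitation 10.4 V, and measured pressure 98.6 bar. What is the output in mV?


Output = sensitivity * Vex * P.
Vout = 4.65 * 10.4 * 98.6
Vout = 48.36 * 98.6
Vout = 4768.3 mV

4768.3 mV


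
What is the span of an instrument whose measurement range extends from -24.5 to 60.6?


Span = upper range - lower range.
Span = 60.6 - (-24.5)
Span = 85.1

85.1


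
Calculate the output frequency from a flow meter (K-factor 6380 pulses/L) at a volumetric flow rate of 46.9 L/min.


Frequency = K * Q / 60 (converting L/min to L/s).
f = 6380 * 46.9 / 60
f = 299222.0 / 60
f = 4987.03 Hz

4987.03 Hz


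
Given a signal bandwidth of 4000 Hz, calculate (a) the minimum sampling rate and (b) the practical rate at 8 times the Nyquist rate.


By Nyquist theorem, fs_min = 2 * fmax.
fs_min = 2 * 4000 = 8000 Hz
Practical rate = 8 * fs_min = 8 * 8000 = 64000 Hz

fs_min = 8000 Hz, fs_practical = 64000 Hz


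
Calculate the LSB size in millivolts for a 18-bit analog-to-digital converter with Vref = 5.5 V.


The resolution (LSB) of an ADC is Vref / 2^n.
LSB = 5.5 / 2^18
LSB = 5.5 / 262144
LSB = 2.098e-05 V = 0.02098083 mV

0.02098083 mV


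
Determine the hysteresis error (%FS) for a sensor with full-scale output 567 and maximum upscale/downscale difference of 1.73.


Hysteresis = (max difference / full scale) * 100%.
H = (1.73 / 567) * 100
H = 0.305 %FS

0.305 %FS


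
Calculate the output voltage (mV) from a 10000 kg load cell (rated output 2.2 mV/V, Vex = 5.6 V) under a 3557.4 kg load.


Vout = rated_output * Vex * (load / capacity).
Vout = 2.2 * 5.6 * (3557.4 / 10000)
Vout = 2.2 * 5.6 * 0.35574
Vout = 4.383 mV

4.383 mV


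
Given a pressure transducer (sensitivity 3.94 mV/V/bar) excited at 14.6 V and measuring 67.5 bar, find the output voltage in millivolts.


Output = sensitivity * Vex * P.
Vout = 3.94 * 14.6 * 67.5
Vout = 57.524 * 67.5
Vout = 3882.87 mV

3882.87 mV


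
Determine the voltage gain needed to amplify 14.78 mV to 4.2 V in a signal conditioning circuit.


Gain = Vout / Vin (converting to same units).
G = 4.2 V / 14.78 mV
G = 4200.0 mV / 14.78 mV
G = 284.17

284.17


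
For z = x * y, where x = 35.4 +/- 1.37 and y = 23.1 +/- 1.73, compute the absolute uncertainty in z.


For a product z = x*y, the relative uncertainty is:
uz/z = sqrt((ux/x)^2 + (uy/y)^2)
Relative uncertainties: ux/x = 1.37/35.4 = 0.038701
uy/y = 1.73/23.1 = 0.074892
z = 35.4 * 23.1 = 817.7
uz = 817.7 * sqrt(0.038701^2 + 0.074892^2) = 68.936

68.936


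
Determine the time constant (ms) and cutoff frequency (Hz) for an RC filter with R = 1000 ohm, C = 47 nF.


Time constant: tau = R * C.
tau = 1000 * 4.70e-08 = 4.7e-05 s
tau = 0.047 ms
Cutoff frequency: fc = 1 / (2*pi*R*C).
fc = 1 / (2*pi*4.7e-05) = 3386.28 Hz

tau = 0.047 ms, fc = 3386.28 Hz


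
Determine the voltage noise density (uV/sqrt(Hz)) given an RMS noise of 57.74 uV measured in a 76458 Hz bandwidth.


Noise spectral density = Vrms / sqrt(BW).
NSD = 57.74 / sqrt(76458)
NSD = 57.74 / 276.5104
NSD = 0.2088 uV/sqrt(Hz)

0.2088 uV/sqrt(Hz)


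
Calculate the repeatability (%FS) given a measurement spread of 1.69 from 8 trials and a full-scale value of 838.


Repeatability = (spread / full scale) * 100%.
R = (1.69 / 838) * 100
R = 0.202 %FS

0.202 %FS


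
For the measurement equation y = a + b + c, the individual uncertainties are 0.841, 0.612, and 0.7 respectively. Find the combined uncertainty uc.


For a sum of independent quantities, uc = sqrt(u1^2 + u2^2 + u3^2).
uc = sqrt(0.841^2 + 0.612^2 + 0.7^2)
uc = sqrt(0.707281 + 0.374544 + 0.49)
uc = 1.2537

1.2537


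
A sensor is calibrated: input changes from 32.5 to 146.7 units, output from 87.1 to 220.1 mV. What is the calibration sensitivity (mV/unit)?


Sensitivity = (y2 - y1) / (x2 - x1).
S = (220.1 - 87.1) / (146.7 - 32.5)
S = 133.0 / 114.2
S = 1.1646 mV/unit

1.1646 mV/unit


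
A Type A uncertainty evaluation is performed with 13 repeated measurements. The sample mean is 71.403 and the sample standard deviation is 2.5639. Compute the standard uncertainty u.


The standard uncertainty for Type A evaluation is u = s / sqrt(n).
u = 2.5639 / sqrt(13)
u = 2.5639 / 3.6056
u = 0.7111

0.7111


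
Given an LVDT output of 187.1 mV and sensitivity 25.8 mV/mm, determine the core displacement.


Displacement = Vout / sensitivity.
d = 187.1 / 25.8
d = 7.252 mm

7.252 mm


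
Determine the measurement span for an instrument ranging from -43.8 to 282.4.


Span = upper range - lower range.
Span = 282.4 - (-43.8)
Span = 326.2

326.2


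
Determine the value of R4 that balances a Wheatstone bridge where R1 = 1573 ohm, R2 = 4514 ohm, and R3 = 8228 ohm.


At balance: R1*R4 = R2*R3, so R4 = R2*R3/R1.
R4 = 4514 * 8228 / 1573
R4 = 37141192 / 1573
R4 = 23611.69 ohm

23611.69 ohm


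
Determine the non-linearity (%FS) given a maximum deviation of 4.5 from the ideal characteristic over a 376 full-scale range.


Linearity error = (max deviation / full scale) * 100%.
Linearity = (4.5 / 376) * 100
Linearity = 1.197 %FS

1.197 %FS


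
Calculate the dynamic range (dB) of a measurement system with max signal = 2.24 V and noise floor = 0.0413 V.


Dynamic range = 20 * log10(Vmax / Vnoise).
DR = 20 * log10(2.24 / 0.0413)
DR = 20 * log10(54.24)
DR = 34.69 dB

34.69 dB


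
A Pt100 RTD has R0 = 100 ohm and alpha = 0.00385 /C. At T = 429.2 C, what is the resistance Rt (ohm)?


The RTD equation: Rt = R0 * (1 + alpha * T).
Rt = 100 * (1 + 0.00385 * 429.2)
Rt = 100 * (1 + 1.65242)
Rt = 100 * 2.65242
Rt = 265.242 ohm

265.242 ohm


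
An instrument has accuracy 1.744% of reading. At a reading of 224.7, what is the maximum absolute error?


Absolute error = (accuracy% / 100) * reading.
Error = (1.744 / 100) * 224.7
Error = 0.01744 * 224.7
Error = 3.9188

3.9188


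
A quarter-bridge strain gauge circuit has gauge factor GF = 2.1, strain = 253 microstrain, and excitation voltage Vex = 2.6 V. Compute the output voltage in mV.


Quarter bridge output: Vout = (GF * epsilon * Vex) / 4.
Vout = (2.1 * 253e-6 * 2.6) / 4
Vout = 0.00138138 / 4 V
Vout = 0.00034535 V = 0.3453 mV

0.3453 mV


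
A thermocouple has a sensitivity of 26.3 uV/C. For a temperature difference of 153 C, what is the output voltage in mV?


The thermocouple output V = sensitivity * dT.
V = 26.3 uV/C * 153 C
V = 4023.9 uV
V = 4.024 mV

4.024 mV


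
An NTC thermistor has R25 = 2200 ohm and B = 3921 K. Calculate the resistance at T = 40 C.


NTC thermistor equation: Rt = R25 * exp(B * (1/T - 1/T25)).
T in Kelvin: 313.15 K, T25 = 298.15 K
1/T - 1/T25 = 1/313.15 - 1/298.15 = -0.00016066
B * (1/T - 1/T25) = 3921 * -0.00016066 = -0.6299
Rt = 2200 * exp(-0.6299) = 1171.8 ohm

1171.8 ohm


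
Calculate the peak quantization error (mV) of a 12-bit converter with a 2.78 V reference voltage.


The maximum quantization error is +/- LSB/2.
LSB = Vref / 2^n = 2.78 / 4096 = 0.00067871 V
Max error = LSB / 2 = 0.00067871 / 2 = 0.00033936 V
Max error = 0.3394 mV

0.3394 mV


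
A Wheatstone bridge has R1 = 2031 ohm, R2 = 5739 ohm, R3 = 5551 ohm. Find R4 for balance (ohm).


At balance: R1*R4 = R2*R3, so R4 = R2*R3/R1.
R4 = 5739 * 5551 / 2031
R4 = 31857189 / 2031
R4 = 15685.47 ohm

15685.47 ohm


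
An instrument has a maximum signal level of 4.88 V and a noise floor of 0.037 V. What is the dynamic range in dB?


Dynamic range = 20 * log10(Vmax / Vnoise).
DR = 20 * log10(4.88 / 0.037)
DR = 20 * log10(131.89)
DR = 42.4 dB

42.4 dB


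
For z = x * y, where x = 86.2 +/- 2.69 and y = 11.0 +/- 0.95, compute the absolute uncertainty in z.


For a product z = x*y, the relative uncertainty is:
uz/z = sqrt((ux/x)^2 + (uy/y)^2)
Relative uncertainties: ux/x = 2.69/86.2 = 0.031206
uy/y = 0.95/11.0 = 0.086364
z = 86.2 * 11.0 = 948.2
uz = 948.2 * sqrt(0.031206^2 + 0.086364^2) = 87.072

87.072


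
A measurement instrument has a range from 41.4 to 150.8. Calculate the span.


Span = upper range - lower range.
Span = 150.8 - (41.4)
Span = 109.4

109.4


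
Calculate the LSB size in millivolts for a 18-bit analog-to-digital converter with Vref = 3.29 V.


The resolution (LSB) of an ADC is Vref / 2^n.
LSB = 3.29 / 2^18
LSB = 3.29 / 262144
LSB = 1.255e-05 V = 0.01255035 mV

0.01255035 mV


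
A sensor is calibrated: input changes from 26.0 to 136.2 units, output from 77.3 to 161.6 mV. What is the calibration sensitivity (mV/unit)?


Sensitivity = (y2 - y1) / (x2 - x1).
S = (161.6 - 77.3) / (136.2 - 26.0)
S = 84.3 / 110.2
S = 0.765 mV/unit

0.765 mV/unit


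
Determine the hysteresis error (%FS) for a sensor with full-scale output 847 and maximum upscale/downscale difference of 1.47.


Hysteresis = (max difference / full scale) * 100%.
H = (1.47 / 847) * 100
H = 0.174 %FS

0.174 %FS


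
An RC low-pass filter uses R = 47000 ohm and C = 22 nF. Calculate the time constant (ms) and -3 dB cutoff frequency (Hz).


Time constant: tau = R * C.
tau = 47000 * 2.20e-08 = 0.001034 s
tau = 1.034 ms
Cutoff frequency: fc = 1 / (2*pi*R*C).
fc = 1 / (2*pi*0.001034) = 153.92 Hz

tau = 1.034 ms, fc = 153.92 Hz


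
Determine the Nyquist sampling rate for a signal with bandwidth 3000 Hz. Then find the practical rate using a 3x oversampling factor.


By Nyquist theorem, fs_min = 2 * fmax.
fs_min = 2 * 3000 = 6000 Hz
Practical rate = 3 * fs_min = 3 * 6000 = 18000 Hz

fs_min = 6000 Hz, fs_practical = 18000 Hz


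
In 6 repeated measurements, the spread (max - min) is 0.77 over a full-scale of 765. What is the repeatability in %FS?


Repeatability = (spread / full scale) * 100%.
R = (0.77 / 765) * 100
R = 0.101 %FS

0.101 %FS


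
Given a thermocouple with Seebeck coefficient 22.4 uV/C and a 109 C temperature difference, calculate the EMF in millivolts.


The thermocouple output V = sensitivity * dT.
V = 22.4 uV/C * 109 C
V = 2441.6 uV
V = 2.442 mV

2.442 mV


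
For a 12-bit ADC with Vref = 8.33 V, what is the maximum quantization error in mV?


The maximum quantization error is +/- LSB/2.
LSB = Vref / 2^n = 8.33 / 4096 = 0.00203369 V
Max error = LSB / 2 = 0.00203369 / 2 = 0.00101685 V
Max error = 1.0168 mV

1.0168 mV


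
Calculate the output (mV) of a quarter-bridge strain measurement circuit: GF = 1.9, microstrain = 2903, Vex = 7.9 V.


Quarter bridge output: Vout = (GF * epsilon * Vex) / 4.
Vout = (1.9 * 2903e-6 * 7.9) / 4
Vout = 0.04357403 / 4 V
Vout = 0.01089351 V = 10.8935 mV

10.8935 mV


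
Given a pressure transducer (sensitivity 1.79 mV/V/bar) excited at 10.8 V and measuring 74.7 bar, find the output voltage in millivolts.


Output = sensitivity * Vex * P.
Vout = 1.79 * 10.8 * 74.7
Vout = 19.332 * 74.7
Vout = 1444.1 mV

1444.1 mV


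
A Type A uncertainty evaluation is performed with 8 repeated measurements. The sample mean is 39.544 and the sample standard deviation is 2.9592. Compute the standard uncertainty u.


The standard uncertainty for Type A evaluation is u = s / sqrt(n).
u = 2.9592 / sqrt(8)
u = 2.9592 / 2.8284
u = 1.0462

1.0462


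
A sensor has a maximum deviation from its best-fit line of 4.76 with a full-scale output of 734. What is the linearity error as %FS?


Linearity error = (max deviation / full scale) * 100%.
Linearity = (4.76 / 734) * 100
Linearity = 0.649 %FS

0.649 %FS


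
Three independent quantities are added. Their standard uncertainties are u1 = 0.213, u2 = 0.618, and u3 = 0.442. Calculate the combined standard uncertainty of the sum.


For a sum of independent quantities, uc = sqrt(u1^2 + u2^2 + u3^2).
uc = sqrt(0.213^2 + 0.618^2 + 0.442^2)
uc = sqrt(0.045369 + 0.381924 + 0.195364)
uc = 0.7891

0.7891


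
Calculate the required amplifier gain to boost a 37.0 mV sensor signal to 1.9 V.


Gain = Vout / Vin (converting to same units).
G = 1.9 V / 37.0 mV
G = 1900.0 mV / 37.0 mV
G = 51.35

51.35


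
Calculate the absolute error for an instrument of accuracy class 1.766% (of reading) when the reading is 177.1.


Absolute error = (accuracy% / 100) * reading.
Error = (1.766 / 100) * 177.1
Error = 0.01766 * 177.1
Error = 3.1276

3.1276


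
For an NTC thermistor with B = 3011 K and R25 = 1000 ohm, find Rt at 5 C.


NTC thermistor equation: Rt = R25 * exp(B * (1/T - 1/T25)).
T in Kelvin: 278.15 K, T25 = 298.15 K
1/T - 1/T25 = 1/278.15 - 1/298.15 = 0.00024117
B * (1/T - 1/T25) = 3011 * 0.00024117 = 0.7262
Rt = 1000 * exp(0.7262) = 2067.1 ohm

2067.1 ohm


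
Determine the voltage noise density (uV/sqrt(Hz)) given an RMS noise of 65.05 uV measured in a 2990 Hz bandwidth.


Noise spectral density = Vrms / sqrt(BW).
NSD = 65.05 / sqrt(2990)
NSD = 65.05 / 54.6809
NSD = 1.1896 uV/sqrt(Hz)

1.1896 uV/sqrt(Hz)


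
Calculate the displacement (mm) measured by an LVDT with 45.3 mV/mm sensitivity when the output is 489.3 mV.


Displacement = Vout / sensitivity.
d = 489.3 / 45.3
d = 10.801 mm

10.801 mm


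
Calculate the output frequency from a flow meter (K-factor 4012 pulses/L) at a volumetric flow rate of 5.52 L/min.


Frequency = K * Q / 60 (converting L/min to L/s).
f = 4012 * 5.52 / 60
f = 22146.24 / 60
f = 369.1 Hz

369.1 Hz


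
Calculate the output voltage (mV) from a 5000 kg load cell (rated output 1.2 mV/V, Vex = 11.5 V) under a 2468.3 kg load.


Vout = rated_output * Vex * (load / capacity).
Vout = 1.2 * 11.5 * (2468.3 / 5000)
Vout = 1.2 * 11.5 * 0.49366
Vout = 6.813 mV

6.813 mV


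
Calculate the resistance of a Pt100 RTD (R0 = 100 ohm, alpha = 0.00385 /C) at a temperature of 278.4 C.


The RTD equation: Rt = R0 * (1 + alpha * T).
Rt = 100 * (1 + 0.00385 * 278.4)
Rt = 100 * (1 + 1.07184)
Rt = 100 * 2.07184
Rt = 207.184 ohm

207.184 ohm


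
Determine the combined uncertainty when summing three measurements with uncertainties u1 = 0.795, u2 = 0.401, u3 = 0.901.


For a sum of independent quantities, uc = sqrt(u1^2 + u2^2 + u3^2).
uc = sqrt(0.795^2 + 0.401^2 + 0.901^2)
uc = sqrt(0.632025 + 0.160801 + 0.811801)
uc = 1.2667

1.2667


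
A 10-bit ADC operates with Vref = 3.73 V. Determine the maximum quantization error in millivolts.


The maximum quantization error is +/- LSB/2.
LSB = Vref / 2^n = 3.73 / 1024 = 0.00364258 V
Max error = LSB / 2 = 0.00364258 / 2 = 0.00182129 V
Max error = 1.8213 mV

1.8213 mV


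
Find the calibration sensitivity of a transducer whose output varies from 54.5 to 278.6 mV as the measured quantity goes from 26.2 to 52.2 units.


Sensitivity = (y2 - y1) / (x2 - x1).
S = (278.6 - 54.5) / (52.2 - 26.2)
S = 224.1 / 26.0
S = 8.6192 mV/unit

8.6192 mV/unit


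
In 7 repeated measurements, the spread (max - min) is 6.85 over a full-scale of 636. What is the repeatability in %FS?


Repeatability = (spread / full scale) * 100%.
R = (6.85 / 636) * 100
R = 1.077 %FS

1.077 %FS


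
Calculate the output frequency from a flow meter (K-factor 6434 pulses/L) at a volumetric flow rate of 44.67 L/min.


Frequency = K * Q / 60 (converting L/min to L/s).
f = 6434 * 44.67 / 60
f = 287406.78 / 60
f = 4790.11 Hz

4790.11 Hz


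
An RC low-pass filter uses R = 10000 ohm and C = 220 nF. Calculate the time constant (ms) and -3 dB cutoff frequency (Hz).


Time constant: tau = R * C.
tau = 10000 * 2.20e-07 = 0.0022 s
tau = 2.2 ms
Cutoff frequency: fc = 1 / (2*pi*R*C).
fc = 1 / (2*pi*0.0022) = 72.34 Hz

tau = 2.2 ms, fc = 72.34 Hz


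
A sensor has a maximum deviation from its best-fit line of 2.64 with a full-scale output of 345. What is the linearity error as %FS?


Linearity error = (max deviation / full scale) * 100%.
Linearity = (2.64 / 345) * 100
Linearity = 0.765 %FS

0.765 %FS


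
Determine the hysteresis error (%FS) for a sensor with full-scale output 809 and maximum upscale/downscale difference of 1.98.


Hysteresis = (max difference / full scale) * 100%.
H = (1.98 / 809) * 100
H = 0.245 %FS

0.245 %FS


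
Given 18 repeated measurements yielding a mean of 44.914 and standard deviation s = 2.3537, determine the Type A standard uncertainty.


The standard uncertainty for Type A evaluation is u = s / sqrt(n).
u = 2.3537 / sqrt(18)
u = 2.3537 / 4.2426
u = 0.5548

0.5548


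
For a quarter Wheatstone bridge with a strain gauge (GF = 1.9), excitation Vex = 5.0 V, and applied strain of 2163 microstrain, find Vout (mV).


Quarter bridge output: Vout = (GF * epsilon * Vex) / 4.
Vout = (1.9 * 2163e-6 * 5.0) / 4
Vout = 0.0205485 / 4 V
Vout = 0.00513713 V = 5.1371 mV

5.1371 mV


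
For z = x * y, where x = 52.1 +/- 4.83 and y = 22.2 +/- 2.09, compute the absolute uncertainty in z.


For a product z = x*y, the relative uncertainty is:
uz/z = sqrt((ux/x)^2 + (uy/y)^2)
Relative uncertainties: ux/x = 4.83/52.1 = 0.092706
uy/y = 2.09/22.2 = 0.094144
z = 52.1 * 22.2 = 1156.6
uz = 1156.6 * sqrt(0.092706^2 + 0.094144^2) = 152.821

152.821


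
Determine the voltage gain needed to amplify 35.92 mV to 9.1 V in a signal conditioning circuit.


Gain = Vout / Vin (converting to same units).
G = 9.1 V / 35.92 mV
G = 9100.0 mV / 35.92 mV
G = 253.34

253.34


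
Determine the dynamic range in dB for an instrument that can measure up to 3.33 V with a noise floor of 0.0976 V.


Dynamic range = 20 * log10(Vmax / Vnoise).
DR = 20 * log10(3.33 / 0.0976)
DR = 20 * log10(34.12)
DR = 30.66 dB

30.66 dB


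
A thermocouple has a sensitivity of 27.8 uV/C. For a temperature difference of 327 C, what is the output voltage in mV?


The thermocouple output V = sensitivity * dT.
V = 27.8 uV/C * 327 C
V = 9090.6 uV
V = 9.091 mV

9.091 mV


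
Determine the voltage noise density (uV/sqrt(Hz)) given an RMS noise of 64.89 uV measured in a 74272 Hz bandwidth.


Noise spectral density = Vrms / sqrt(BW).
NSD = 64.89 / sqrt(74272)
NSD = 64.89 / 272.5289
NSD = 0.2381 uV/sqrt(Hz)

0.2381 uV/sqrt(Hz)


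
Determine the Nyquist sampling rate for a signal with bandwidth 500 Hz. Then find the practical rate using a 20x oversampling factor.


By Nyquist theorem, fs_min = 2 * fmax.
fs_min = 2 * 500 = 1000 Hz
Practical rate = 20 * fs_min = 20 * 1000 = 20000 Hz

fs_min = 1000 Hz, fs_practical = 20000 Hz


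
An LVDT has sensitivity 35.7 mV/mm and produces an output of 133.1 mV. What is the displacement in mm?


Displacement = Vout / sensitivity.
d = 133.1 / 35.7
d = 3.728 mm

3.728 mm


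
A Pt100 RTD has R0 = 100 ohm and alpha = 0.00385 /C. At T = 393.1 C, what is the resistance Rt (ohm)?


The RTD equation: Rt = R0 * (1 + alpha * T).
Rt = 100 * (1 + 0.00385 * 393.1)
Rt = 100 * (1 + 1.513435)
Rt = 100 * 2.513435
Rt = 251.344 ohm

251.344 ohm


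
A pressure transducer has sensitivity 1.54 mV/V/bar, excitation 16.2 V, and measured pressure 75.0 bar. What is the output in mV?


Output = sensitivity * Vex * P.
Vout = 1.54 * 16.2 * 75.0
Vout = 24.948 * 75.0
Vout = 1871.1 mV

1871.1 mV


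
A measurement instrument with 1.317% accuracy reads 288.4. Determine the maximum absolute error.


Absolute error = (accuracy% / 100) * reading.
Error = (1.317 / 100) * 288.4
Error = 0.01317 * 288.4
Error = 3.7982

3.7982


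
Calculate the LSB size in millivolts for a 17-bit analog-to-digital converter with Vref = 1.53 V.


The resolution (LSB) of an ADC is Vref / 2^n.
LSB = 1.53 / 2^17
LSB = 1.53 / 131072
LSB = 1.167e-05 V = 0.01167297 mV

0.01167297 mV


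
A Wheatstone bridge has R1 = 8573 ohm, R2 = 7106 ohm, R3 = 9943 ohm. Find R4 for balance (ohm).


At balance: R1*R4 = R2*R3, so R4 = R2*R3/R1.
R4 = 7106 * 9943 / 8573
R4 = 70654958 / 8573
R4 = 8241.57 ohm

8241.57 ohm


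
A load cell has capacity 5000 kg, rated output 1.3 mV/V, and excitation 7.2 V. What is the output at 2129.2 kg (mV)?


Vout = rated_output * Vex * (load / capacity).
Vout = 1.3 * 7.2 * (2129.2 / 5000)
Vout = 1.3 * 7.2 * 0.42584
Vout = 3.986 mV

3.986 mV


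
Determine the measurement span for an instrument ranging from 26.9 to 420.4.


Span = upper range - lower range.
Span = 420.4 - (26.9)
Span = 393.5

393.5


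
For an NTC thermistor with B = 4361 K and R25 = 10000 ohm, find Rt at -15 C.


NTC thermistor equation: Rt = R25 * exp(B * (1/T - 1/T25)).
T in Kelvin: 258.15 K, T25 = 298.15 K
1/T - 1/T25 = 1/258.15 - 1/298.15 = 0.0005197
B * (1/T - 1/T25) = 4361 * 0.0005197 = 2.2664
Rt = 10000 * exp(2.2664) = 96447.5 ohm

96447.5 ohm


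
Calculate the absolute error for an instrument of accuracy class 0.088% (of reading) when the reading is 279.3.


Absolute error = (accuracy% / 100) * reading.
Error = (0.088 / 100) * 279.3
Error = 0.00088 * 279.3
Error = 0.2458

0.2458


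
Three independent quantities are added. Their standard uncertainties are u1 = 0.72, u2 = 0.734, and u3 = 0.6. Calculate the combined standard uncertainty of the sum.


For a sum of independent quantities, uc = sqrt(u1^2 + u2^2 + u3^2).
uc = sqrt(0.72^2 + 0.734^2 + 0.6^2)
uc = sqrt(0.5184 + 0.538756 + 0.36)
uc = 1.1904

1.1904
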